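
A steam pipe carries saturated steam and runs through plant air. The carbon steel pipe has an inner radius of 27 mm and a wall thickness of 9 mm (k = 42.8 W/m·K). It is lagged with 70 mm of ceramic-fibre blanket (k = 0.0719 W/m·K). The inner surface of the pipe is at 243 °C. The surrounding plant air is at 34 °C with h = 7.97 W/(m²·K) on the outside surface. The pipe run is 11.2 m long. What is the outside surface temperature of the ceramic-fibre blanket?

For a radial system each layer contributes R = ln(r_out/r_in)/(2πkL); films add R = 1/(hA).
R_carbon steel pipe wall = ln(36/27)/(2π×42.8×11.2) = 9.551×10^-5 K/W
R_ceramic-fibre blanket = ln(106/36)/(2π×0.0719×11.2) = 0.2134 K/W
R_outer film = 1/(h_o·2πr_oL) = 1/(7.97×2π×0.106×11.2) = 0.01682 K/W
R_total = 0.2304 K/W
Q = ΔT/R_total = 209/0.2304
Q = 907 W
T_interface = T_inner − Q·ΣR(inner→interface) = 243 − 907×0.2135

T ≈ 49.3 °C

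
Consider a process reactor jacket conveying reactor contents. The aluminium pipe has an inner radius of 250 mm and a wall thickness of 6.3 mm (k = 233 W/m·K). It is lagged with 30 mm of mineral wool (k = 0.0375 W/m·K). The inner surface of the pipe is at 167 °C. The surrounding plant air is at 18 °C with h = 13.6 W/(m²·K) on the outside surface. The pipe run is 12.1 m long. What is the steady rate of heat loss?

Cylindrical conduction, so R = ln(r₂/r₁)/(2πkL) per layer, in series:
R_aluminium pipe wall = ln(256.3/250)/(2π×233×12.1) = 1.405×10^-6 K/W
R_mineral wool = ln(286.3/256.3)/(2π×0.0375×12.1) = 0.03883 K/W
R_outer film = 1/(h_o·2πr_oL) = 1/(13.6×2π×0.2863×12.1) = 0.003378 K/W
R_total = 0.04221 K/W
Q = ΔT/R_total = 149/0.04221

Q ≈ 3530 W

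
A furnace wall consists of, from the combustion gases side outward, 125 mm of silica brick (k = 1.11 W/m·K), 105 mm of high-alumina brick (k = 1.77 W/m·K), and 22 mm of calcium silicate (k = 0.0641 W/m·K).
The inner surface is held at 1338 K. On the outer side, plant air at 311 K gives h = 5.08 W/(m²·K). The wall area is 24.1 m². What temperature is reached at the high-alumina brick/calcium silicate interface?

Series thermal resistances:
R_silica brick = L/(kA) = 0.125/(1.11×24.1) = 0.004673 K/W
R_high-alumina brick = L/(kA) = 0.105/(1.77×24.1) = 0.002461 K/W
R_calcium silicate = L/(kA) = 0.022/(0.0641×24.1) = 0.01424 K/W
R_outer film = 1/(h_o·A) = 1/(5.08×24.1) = 0.008168 K/W
R_total = 0.02954 K/W;  Q = ΔT/R_total = 1027/0.02954 = 34760 W
T_interface = T_inner − Q·ΣR(inner→interface) = 1338 − 34800×0.007134

T ≈ 1090 K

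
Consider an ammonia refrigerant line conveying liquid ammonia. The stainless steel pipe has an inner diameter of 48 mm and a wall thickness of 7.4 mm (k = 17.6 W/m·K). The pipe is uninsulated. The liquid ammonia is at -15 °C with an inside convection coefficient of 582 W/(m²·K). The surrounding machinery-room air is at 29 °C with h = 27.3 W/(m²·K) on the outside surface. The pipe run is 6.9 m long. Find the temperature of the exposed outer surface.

T ≈ -12 °C

Radial resistances (cylindrical: R_cond = ln(r_o/r_i)/(2πkL), R_conv = 1/(h·2πrL)):
R_inner film = 1/(h_i·2πr₁L) = 1/(582×2π×0.024×6.9) = 0.001651 K/W
R_stainless steel pipe wall = ln(31.4/24)/(2π×17.6×6.9) = 3.522×10^-4 K/W
R_outer film = 1/(h_o·2πr_oL) = 1/(27.3×2π×0.0314×6.9) = 0.02691 K/W
R_total = 0.02891 K/W
Q = ΔT/R_total = 44/0.02891
Q = 1520 W
T_interface = T_inner + Q·ΣR(inner→interface) = -15 + 1520×0.002004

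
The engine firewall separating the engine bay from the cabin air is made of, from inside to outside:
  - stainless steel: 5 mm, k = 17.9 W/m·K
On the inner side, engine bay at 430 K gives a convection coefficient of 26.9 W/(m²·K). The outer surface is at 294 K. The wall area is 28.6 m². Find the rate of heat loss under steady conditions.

Series thermal resistances:
R_inner film = 1/(h_i·A) = 1/(26.9×28.6) = 0.0013 K/W
R_stainless steel = L/(kA) = 0.005/(17.9×28.6) = 9.767×10^-6 K/W
R_total = 0.00131 K/W
Q = ΔT / R_total = 136 / 0.00131

Q ≈ 104000 W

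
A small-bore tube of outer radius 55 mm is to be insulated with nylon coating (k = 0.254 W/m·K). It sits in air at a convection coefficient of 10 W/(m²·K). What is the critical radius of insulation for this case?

For a cylinder r_cr = k/h = 0.254/10
r_cr = 25.4 mm; since the bare radius (55 mm) is above r_cr, any added insulation will reduce heat loss.

r_cr ≈ 25.4 mm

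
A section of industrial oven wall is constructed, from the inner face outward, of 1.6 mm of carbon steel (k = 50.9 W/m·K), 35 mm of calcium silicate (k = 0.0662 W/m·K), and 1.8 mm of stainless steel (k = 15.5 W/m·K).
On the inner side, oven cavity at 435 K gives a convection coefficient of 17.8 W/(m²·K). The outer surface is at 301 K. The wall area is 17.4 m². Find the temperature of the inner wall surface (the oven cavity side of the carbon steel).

Treating each layer as a thermal resistance in series:
R_inner film = 1/(h_i·A) = 1/(17.8×17.4) = 0.003229 K/W
R_carbon steel = L/(kA) = 0.0016/(50.9×17.4) = 1.807×10^-6 K/W
R_calcium silicate = L/(kA) = 0.035/(0.0662×17.4) = 0.03039 K/W
R_stainless steel = L/(kA) = 0.0018/(15.5×17.4) = 6.674×10^-6 K/W
R_total = 0.03362 K/W;  Q = ΔT/R_total = 134/0.03362 = 3985 W
T_interface = T_inner − Q·ΣR(inner→interface) = 435 − 3990×0.003229

T ≈ 422 K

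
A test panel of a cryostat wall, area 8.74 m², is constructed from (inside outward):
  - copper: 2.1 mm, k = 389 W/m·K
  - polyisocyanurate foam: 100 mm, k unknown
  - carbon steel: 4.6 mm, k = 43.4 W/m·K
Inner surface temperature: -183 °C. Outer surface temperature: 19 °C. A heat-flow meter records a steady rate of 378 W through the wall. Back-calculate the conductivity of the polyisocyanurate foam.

Thermal resistances in series:
R_copper = L/(kA) = 0.0021/(389×8.74) = 6.177×10^-7 K/W
R_carbon steel = L/(kA) = 0.0046/(43.4×8.74) = 1.213×10^-5 K/W
Sum of known resistances R_other = 1.274×10^-5 K/W
Total R = ΔT/Q = 202/378 = 0.5344 K/W
R_polyisocyanurate foam = R_total − R_other = 0.5344 K/W
k = L/(R·A) = 0.1/(0.5344×8.74)

k ≈ 0.0214 W/(m·K)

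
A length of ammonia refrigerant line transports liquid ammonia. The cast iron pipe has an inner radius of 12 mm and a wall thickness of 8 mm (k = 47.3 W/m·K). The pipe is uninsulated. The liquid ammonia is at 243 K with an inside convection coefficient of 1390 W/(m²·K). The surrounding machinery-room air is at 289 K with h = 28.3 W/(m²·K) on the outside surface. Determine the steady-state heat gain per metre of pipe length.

q′ ≈ 157 W/m

Cylindrical conduction, so R = ln(r₂/r₁)/(2πkL) per layer, in series:
R_inner film = 1/(h_i·2πr₁L) = 1/(1390×2π×0.012×1) = 0.009542 K/W
R_cast iron pipe wall = ln(20/12)/(2π×47.3×1) = 0.001719 K/W
R_outer film = 1/(h_o·2πr_oL) = 1/(28.3×2π×0.02×1) = 0.2812 K/W
R_total = 0.2925 K/W
Q = ΔT/R_total = 46/0.2925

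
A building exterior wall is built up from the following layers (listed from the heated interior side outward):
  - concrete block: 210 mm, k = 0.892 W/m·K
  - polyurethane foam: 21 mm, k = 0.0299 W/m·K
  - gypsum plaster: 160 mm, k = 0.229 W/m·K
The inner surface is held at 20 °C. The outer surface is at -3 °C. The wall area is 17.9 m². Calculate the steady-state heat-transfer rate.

Q ≈ 252 W

Treating each layer as a thermal resistance in series:
R_concrete block = L/(kA) = 0.21/(0.892×17.9) = 0.01315 K/W
R_polyurethane foam = L/(kA) = 0.021/(0.0299×17.9) = 0.03924 K/W
R_gypsum plaster = L/(kA) = 0.16/(0.229×17.9) = 0.03903 K/W
R_total = 0.09142 K/W
Q = ΔT / R_total = 23 / 0.09142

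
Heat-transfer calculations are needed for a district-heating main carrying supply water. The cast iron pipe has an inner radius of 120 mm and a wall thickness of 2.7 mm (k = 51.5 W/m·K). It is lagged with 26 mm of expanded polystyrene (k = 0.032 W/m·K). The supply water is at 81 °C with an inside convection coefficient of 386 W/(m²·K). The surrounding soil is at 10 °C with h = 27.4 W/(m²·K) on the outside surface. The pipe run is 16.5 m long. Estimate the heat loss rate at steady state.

Q ≈ 1170 W

Radial resistances (cylindrical: R_cond = ln(r_o/r_i)/(2πkL), R_conv = 1/(h·2πrL)):
R_inner film = 1/(h_i·2πr₁L) = 1/(386×2π×0.12×16.5) = 2.082×10^-4 K/W
R_cast iron pipe wall = ln(122.7/120)/(2π×51.5×16.5) = 4.167×10^-6 K/W
R_expanded polystyrene = ln(148.7/122.7)/(2π×0.032×16.5) = 0.05793 K/W
R_outer film = 1/(h_o·2πr_oL) = 1/(27.4×2π×0.1487×16.5) = 0.002367 K/W
R_total = 0.06051 K/W
Q = ΔT/R_total = 71/0.06051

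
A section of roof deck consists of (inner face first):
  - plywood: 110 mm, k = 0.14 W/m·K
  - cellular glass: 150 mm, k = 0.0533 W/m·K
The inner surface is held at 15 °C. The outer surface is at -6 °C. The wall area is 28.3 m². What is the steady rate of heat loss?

Q ≈ 165 W

Series thermal resistances:
R_plywood = L/(kA) = 0.11/(0.14×28.3) = 0.02776 K/W
R_cellular glass = L/(kA) = 0.15/(0.0533×28.3) = 0.09944 K/W
R_total = 0.1272 K/W
Q = ΔT / R_total = 21 / 0.1272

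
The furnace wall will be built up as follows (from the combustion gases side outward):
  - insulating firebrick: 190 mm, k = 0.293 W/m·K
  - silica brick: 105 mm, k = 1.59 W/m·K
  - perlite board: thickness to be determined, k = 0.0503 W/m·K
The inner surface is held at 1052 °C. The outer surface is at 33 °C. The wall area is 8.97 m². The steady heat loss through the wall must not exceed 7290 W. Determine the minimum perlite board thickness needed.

Using the resistance-network approach (series):
R_insulating firebrick = L/(kA) = 0.19/(0.293×8.97) = 0.07229 K/W
R_silica brick = L/(kA) = 0.105/(1.59×8.97) = 0.007362 K/W
Sum of the known resistances R_other = 0.07965 K/W
Required total resistance R_tot = ΔT/Q_allow = 1019/7290 = 0.1398 K/W
R_perlite board = R_tot − R_other = 0.06013 K/W
L = R·k·A = 0.06013×0.0503×8.97

L ≈ 27.1 mm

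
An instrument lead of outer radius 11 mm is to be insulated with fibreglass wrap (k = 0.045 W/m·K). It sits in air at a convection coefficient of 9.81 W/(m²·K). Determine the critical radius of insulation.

For a cylinder r_cr = k/h = 0.045/9.81
r_cr = 4.59 mm; since the bare radius (11 mm) is above r_cr, any added insulation will reduce heat loss.

r_cr ≈ 4.59 mm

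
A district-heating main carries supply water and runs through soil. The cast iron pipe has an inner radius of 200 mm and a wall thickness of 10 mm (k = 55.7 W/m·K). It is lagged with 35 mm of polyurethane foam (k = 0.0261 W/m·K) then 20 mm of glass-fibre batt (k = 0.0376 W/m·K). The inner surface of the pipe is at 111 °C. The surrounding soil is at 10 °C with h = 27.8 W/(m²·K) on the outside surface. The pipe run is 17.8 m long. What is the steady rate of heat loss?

Per-layer cylindrical resistances, series-summed:
R_cast iron pipe wall = ln(210/200)/(2π×55.7×17.8) = 7.832×10^-6 K/W
R_polyurethane foam = ln(245/210)/(2π×0.0261×17.8) = 0.05281 K/W
R_glass-fibre batt = ln(265/245)/(2π×0.0376×17.8) = 0.01866 K/W
R_outer film = 1/(h_o·2πr_oL) = 1/(27.8×2π×0.265×17.8) = 0.001214 K/W
R_total = 0.07269 K/W
Q = ΔT/R_total = 101/0.07269

Q ≈ 1390 W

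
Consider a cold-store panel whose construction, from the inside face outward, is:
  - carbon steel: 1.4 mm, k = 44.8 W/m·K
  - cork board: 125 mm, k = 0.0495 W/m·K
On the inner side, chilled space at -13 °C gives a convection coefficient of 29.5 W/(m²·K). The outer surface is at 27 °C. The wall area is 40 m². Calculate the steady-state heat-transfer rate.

Model the wall as resistances in series:
R_inner film = 1/(h_i·A) = 1/(29.5×40) = 8.475×10^-4 K/W
R_carbon steel = L/(kA) = 0.0014/(44.8×40) = 7.813×10^-7 K/W
R_cork board = L/(kA) = 0.125/(0.0495×40) = 0.06313 K/W
R_total = 0.06398 K/W
Q = ΔT / R_total = 40 / 0.06398

Q ≈ 625 W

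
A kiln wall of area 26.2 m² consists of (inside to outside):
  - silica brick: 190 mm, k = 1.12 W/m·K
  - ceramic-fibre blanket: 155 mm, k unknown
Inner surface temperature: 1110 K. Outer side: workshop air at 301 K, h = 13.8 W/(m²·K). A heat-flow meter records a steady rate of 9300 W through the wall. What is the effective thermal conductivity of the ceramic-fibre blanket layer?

Thermal resistances in series:
R_silica brick = L/(kA) = 0.19/(1.12×26.2) = 0.006475 K/W
R_outer film = 1/(h_o·A) = 1/(13.8×26.2) = 0.002766 K/W
Sum of known resistances R_other = 0.009241 K/W
Total R = ΔT/Q = 809/9300 = 0.08699 K/W
R_ceramic-fibre blanket = R_total − R_other = 0.07775 K/W
k = L/(R·A) = 0.155/(0.07775×26.2)

k ≈ 0.0761 W/(m·K)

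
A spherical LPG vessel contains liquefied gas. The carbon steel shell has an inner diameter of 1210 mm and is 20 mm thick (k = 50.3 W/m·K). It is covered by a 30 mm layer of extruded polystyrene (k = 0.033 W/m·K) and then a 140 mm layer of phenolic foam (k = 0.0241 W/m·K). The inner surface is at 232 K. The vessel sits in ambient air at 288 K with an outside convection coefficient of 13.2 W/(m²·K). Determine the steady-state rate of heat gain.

Q ≈ 52.1 W

For a spherical shell R = (1/r₁ − 1/r₂)/(4πk); film R = 1/(h·4πr²). In series:
R_carbon steel shell = (1/0.605 − 1/0.625)/(4π×50.3) = 8.368×10^-5 K/W
R_extruded polystyrene = (1/0.625 − 1/0.655)/(4π×0.033) = 0.1767 K/W
R_phenolic foam = (1/0.655 − 1/0.795)/(4π×0.0241) = 0.8878 K/W
R_outer film = 1/(h·4πr_o²) = 1/(13.2×4π×0.795²) = 0.009539 K/W
R_total = 1.074 K/W
Q = ΔT/R_total = 56/1.074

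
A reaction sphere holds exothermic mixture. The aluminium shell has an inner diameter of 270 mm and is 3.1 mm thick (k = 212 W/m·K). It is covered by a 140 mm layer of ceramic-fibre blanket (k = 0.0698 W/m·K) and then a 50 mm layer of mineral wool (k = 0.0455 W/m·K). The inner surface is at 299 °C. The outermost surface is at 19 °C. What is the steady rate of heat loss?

Spherical conduction: R = (1/r_in − 1/r_out)/(4πk) per layer; series-sum.
R_aluminium shell = (1/0.135 − 1/0.1381)/(4π×212) = 6.241×10^-5 K/W
R_ceramic-fibre blanket = (1/0.1381 − 1/0.2781)/(4π×0.0698) = 4.156 K/W
R_mineral wool = (1/0.2781 − 1/0.3281)/(4π×0.0455) = 0.9584 K/W
R_total = 5.114 K/W
Q = ΔT/R_total = 280/5.114

Q ≈ 54.7 W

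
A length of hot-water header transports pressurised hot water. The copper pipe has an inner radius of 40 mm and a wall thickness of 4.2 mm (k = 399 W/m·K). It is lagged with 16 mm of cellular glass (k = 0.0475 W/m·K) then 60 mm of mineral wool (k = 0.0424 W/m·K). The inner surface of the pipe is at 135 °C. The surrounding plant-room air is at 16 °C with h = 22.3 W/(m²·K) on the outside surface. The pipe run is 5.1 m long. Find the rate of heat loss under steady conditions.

For a radial system each layer contributes R = ln(r_out/r_in)/(2πkL); films add R = 1/(hA).
R_copper pipe wall = ln(44.2/40)/(2π×399×5.1) = 7.809×10^-6 K/W
R_cellular glass = ln(60.2/44.2)/(2π×0.0475×5.1) = 0.203 K/W
R_mineral wool = ln(120.2/60.2)/(2π×0.0424×5.1) = 0.5089 K/W
R_outer film = 1/(h_o·2πr_oL) = 1/(22.3×2π×0.1202×5.1) = 0.01164 K/W
R_total = 0.7236 K/W
Q = ΔT/R_total = 119/0.7236

Q ≈ 164 W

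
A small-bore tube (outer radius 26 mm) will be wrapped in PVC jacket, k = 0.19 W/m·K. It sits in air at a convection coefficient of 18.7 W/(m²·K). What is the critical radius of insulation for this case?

For a cylinder r_cr = k/h = 0.19/18.7
r_cr = 10.2 mm; since the bare radius (26 mm) is above r_cr, any added insulation will reduce heat loss.

r_cr ≈ 10.2 mm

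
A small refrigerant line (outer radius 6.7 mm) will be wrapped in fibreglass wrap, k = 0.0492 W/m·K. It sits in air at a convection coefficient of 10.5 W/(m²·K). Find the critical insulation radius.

For a cylinder r_cr = k/h = 0.0492/10.5
r_cr = 4.69 mm; since the bare radius (6.7 mm) is above r_cr, any added insulation will reduce heat loss.

r_cr ≈ 4.69 mm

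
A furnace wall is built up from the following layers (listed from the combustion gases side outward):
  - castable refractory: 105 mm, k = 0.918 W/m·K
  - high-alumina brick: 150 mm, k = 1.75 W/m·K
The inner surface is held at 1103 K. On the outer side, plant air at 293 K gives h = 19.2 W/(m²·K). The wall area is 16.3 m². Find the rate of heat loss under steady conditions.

Q ≈ 52400 W

Thermal resistances in series:
R_castable refractory = L/(kA) = 0.105/(0.918×16.3) = 0.007017 K/W
R_high-alumina brick = L/(kA) = 0.15/(1.75×16.3) = 0.005259 K/W
R_outer film = 1/(h_o·A) = 1/(19.2×16.3) = 0.003195 K/W
R_total = 0.01547 K/W
Q = ΔT / R_total = 810 / 0.01547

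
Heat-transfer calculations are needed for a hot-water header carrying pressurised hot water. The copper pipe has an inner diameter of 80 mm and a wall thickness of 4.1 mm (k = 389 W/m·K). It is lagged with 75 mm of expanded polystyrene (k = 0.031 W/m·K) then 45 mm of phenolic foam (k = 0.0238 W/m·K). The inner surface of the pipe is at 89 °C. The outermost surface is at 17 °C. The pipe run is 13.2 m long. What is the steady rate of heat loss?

Q ≈ 131 W

For a radial system each layer contributes R = ln(r_out/r_in)/(2πkL); films add R = 1/(hA).
R_copper pipe wall = ln(44.1/40)/(2π×389×13.2) = 3.025×10^-6 K/W
R_expanded polystyrene = ln(119.1/44.1)/(2π×0.031×13.2) = 0.3864 K/W
R_phenolic foam = ln(164.1/119.1)/(2π×0.0238×13.2) = 0.1624 K/W
R_total = 0.5488 K/W
Q = ΔT/R_total = 72/0.5488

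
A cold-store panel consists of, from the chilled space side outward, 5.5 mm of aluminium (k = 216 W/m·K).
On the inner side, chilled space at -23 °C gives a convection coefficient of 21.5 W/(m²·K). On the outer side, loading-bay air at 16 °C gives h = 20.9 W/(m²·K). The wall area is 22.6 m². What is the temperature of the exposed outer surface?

T ≈ -3.77 °C

Series thermal resistances:
R_inner film = 1/(h_i·A) = 1/(21.5×22.6) = 0.002058 K/W
R_aluminium = L/(kA) = 0.0055/(216×22.6) = 1.127×10^-6 K/W
R_outer film = 1/(h_o·A) = 1/(20.9×22.6) = 0.002117 K/W
R_total = 0.004176 K/W;  Q = ΔT/R_total = 39/0.004176 = 9338 W
T_interface = T_inner + Q·ΣR(inner→interface) = -23 + 9340×0.002059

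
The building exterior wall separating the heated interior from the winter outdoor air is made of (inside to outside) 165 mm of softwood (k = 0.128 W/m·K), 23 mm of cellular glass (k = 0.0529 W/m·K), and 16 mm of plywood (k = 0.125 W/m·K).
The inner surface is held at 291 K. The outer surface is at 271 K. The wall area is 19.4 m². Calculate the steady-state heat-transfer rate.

Series thermal resistances:
R_softwood = L/(kA) = 0.165/(0.128×19.4) = 0.06645 K/W
R_cellular glass = L/(kA) = 0.023/(0.0529×19.4) = 0.02241 K/W
R_plywood = L/(kA) = 0.016/(0.125×19.4) = 0.006598 K/W
R_total = 0.09546 K/W
Q = ΔT / R_total = 20 / 0.09546

Q ≈ 210 W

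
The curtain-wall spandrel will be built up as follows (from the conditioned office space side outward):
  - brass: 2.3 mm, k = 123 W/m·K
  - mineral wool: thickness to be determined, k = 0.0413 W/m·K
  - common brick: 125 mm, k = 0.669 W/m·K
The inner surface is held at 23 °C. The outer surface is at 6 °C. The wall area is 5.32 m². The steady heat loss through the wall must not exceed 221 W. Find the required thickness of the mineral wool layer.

Model the wall as resistances in series:
R_brass = L/(kA) = 0.0023/(123×5.32) = 3.515×10^-6 K/W
R_common brick = L/(kA) = 0.125/(0.669×5.32) = 0.03512 K/W
Sum of the known resistances R_other = 0.03512 K/W
Required total resistance R_tot = ΔT/Q_allow = 17/221 = 0.07692 K/W
R_mineral wool = R_tot − R_other = 0.0418 K/W
L = R·k·A = 0.0418×0.0413×5.32

L ≈ 9.18 mm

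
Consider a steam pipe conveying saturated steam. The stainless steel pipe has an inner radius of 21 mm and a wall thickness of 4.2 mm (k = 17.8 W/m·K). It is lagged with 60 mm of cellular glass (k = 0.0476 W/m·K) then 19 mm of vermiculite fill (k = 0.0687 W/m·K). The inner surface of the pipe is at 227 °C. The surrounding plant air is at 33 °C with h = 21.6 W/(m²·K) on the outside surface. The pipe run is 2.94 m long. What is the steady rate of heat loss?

Radial resistances (cylindrical: R_cond = ln(r_o/r_i)/(2πkL), R_conv = 1/(h·2πrL)):
R_stainless steel pipe wall = ln(25.2/21)/(2π×17.8×2.94) = 5.545×10^-4 K/W
R_cellular glass = ln(85.2/25.2)/(2π×0.0476×2.94) = 1.385 K/W
R_vermiculite fill = ln(104.2/85.2)/(2π×0.0687×2.94) = 0.1586 K/W
R_outer film = 1/(h_o·2πr_oL) = 1/(21.6×2π×0.1042×2.94) = 0.02405 K/W
R_total = 1.569 K/W
Q = ΔT/R_total = 194/1.569

Q ≈ 124 W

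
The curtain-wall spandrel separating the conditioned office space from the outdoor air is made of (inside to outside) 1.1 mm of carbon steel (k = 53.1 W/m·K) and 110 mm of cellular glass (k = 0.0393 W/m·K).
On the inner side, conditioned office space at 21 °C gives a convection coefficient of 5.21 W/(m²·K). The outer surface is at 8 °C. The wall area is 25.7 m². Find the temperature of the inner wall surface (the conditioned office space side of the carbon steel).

Model the wall as resistances in series:
R_inner film = 1/(h_i·A) = 1/(5.21×25.7) = 0.007468 K/W
R_carbon steel = L/(kA) = 0.0011/(53.1×25.7) = 8.061×10^-7 K/W
R_cellular glass = L/(kA) = 0.11/(0.0393×25.7) = 0.1089 K/W
R_total = 0.1164 K/W;  Q = ΔT/R_total = 13/0.1164 = 111.7 W
T_interface = T_inner − Q·ΣR(inner→interface) = 21 − 112×0.007468

T ≈ 20.2 °C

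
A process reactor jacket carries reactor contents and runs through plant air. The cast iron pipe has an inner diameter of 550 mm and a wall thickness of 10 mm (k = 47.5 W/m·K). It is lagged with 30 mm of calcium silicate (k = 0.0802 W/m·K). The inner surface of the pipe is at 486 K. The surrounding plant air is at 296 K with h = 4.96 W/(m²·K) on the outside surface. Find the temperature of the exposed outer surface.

T ≈ 360 K

For a radial system each layer contributes R = ln(r_out/r_in)/(2πkL); films add R = 1/(hA).
R_cast iron pipe wall = ln(285/275)/(2π×47.5×1) = 1.197×10^-4 K/W
R_calcium silicate = ln(315/285)/(2π×0.0802×1) = 0.1986 K/W
R_outer film = 1/(h_o·2πr_oL) = 1/(4.96×2π×0.315×1) = 0.1019 K/W
R_total = 0.3006 K/W
Q = ΔT/R_total = 190/0.3006
Q = 632 W/m
T_interface = T_inner − Q·ΣR(inner→interface) = 486 − 632×0.1987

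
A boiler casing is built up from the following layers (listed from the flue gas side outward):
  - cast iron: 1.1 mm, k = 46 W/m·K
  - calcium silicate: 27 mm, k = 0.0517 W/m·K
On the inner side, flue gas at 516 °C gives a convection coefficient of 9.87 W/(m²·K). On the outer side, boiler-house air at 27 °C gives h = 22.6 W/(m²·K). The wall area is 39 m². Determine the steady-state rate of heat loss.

Thermal resistances in series:
R_inner film = 1/(h_i·A) = 1/(9.87×39) = 0.002598 K/W
R_cast iron = L/(kA) = 0.0011/(46×39) = 6.132×10^-7 K/W
R_calcium silicate = L/(kA) = 0.027/(0.0517×39) = 0.01339 K/W
R_outer film = 1/(h_o·A) = 1/(22.6×39) = 0.001135 K/W
R_total = 0.01712 K/W
Q = ΔT / R_total = 489 / 0.01712

Q ≈ 28600 W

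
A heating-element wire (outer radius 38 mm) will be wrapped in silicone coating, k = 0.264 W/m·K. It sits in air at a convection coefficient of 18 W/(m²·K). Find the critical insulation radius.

r_cr ≈ 14.7 mm

For a cylinder r_cr = k/h = 0.264/18
r_cr = 14.7 mm; since the bare radius (38 mm) is above r_cr, any added insulation will reduce heat loss.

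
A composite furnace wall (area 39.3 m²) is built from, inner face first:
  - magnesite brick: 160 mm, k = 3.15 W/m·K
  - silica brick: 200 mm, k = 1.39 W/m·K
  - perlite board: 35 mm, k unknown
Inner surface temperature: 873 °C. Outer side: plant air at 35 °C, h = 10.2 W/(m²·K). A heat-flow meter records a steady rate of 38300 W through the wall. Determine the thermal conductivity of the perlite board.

k ≈ 0.0617 W/(m·K)

Model the wall as resistances in series:
R_magnesite brick = L/(kA) = 0.16/(3.15×39.3) = 0.001292 K/W
R_silica brick = L/(kA) = 0.2/(1.39×39.3) = 0.003661 K/W
R_outer film = 1/(h_o·A) = 1/(10.2×39.3) = 0.002495 K/W
Sum of known resistances R_other = 0.007448 K/W
Total R = ΔT/Q = 838/38300 = 0.02188 K/W
R_perlite board = R_total − R_other = 0.01443 K/W
k = L/(R·A) = 0.035/(0.01443×39.3)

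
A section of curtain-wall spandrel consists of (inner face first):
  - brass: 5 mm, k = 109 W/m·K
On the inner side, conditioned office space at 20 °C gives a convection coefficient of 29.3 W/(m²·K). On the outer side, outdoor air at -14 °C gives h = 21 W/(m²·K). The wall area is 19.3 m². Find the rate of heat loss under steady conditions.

Q ≈ 8020 W

Using the resistance-network approach (series):
R_inner film = 1/(h_i·A) = 1/(29.3×19.3) = 0.001768 K/W
R_brass = L/(kA) = 0.005/(109×19.3) = 2.377×10^-6 K/W
R_outer film = 1/(h_o·A) = 1/(21×19.3) = 0.002467 K/W
R_total = 0.004238 K/W
Q = ΔT / R_total = 34 / 0.004238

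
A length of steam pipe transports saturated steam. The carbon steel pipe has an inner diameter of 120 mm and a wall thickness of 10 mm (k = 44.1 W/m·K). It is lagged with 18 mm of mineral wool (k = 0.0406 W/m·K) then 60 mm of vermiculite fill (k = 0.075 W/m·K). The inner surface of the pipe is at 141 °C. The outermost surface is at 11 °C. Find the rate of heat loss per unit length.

Cylindrical conduction, so R = ln(r₂/r₁)/(2πkL) per layer, in series:
R_carbon steel pipe wall = ln(70/60)/(2π×44.1×1) = 5.563×10^-4 K/W
R_mineral wool = ln(88/70)/(2π×0.0406×1) = 0.8971 K/W
R_vermiculite fill = ln(148/88)/(2π×0.075×1) = 1.103 K/W
R_total = 2.001 K/W
Q = ΔT/R_total = 130/2.001

q′ ≈ 65 W/m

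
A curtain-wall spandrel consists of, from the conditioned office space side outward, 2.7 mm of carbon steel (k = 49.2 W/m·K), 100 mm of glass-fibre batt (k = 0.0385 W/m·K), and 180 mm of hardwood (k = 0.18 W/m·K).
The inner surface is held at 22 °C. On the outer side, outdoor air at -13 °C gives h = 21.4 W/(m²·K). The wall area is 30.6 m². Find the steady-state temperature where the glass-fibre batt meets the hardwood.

Model the wall as resistances in series:
R_carbon steel = L/(kA) = 0.0027/(49.2×30.6) = 1.793×10^-6 K/W
R_glass-fibre batt = L/(kA) = 0.1/(0.0385×30.6) = 0.08488 K/W
R_hardwood = L/(kA) = 0.18/(0.18×30.6) = 0.03268 K/W
R_outer film = 1/(h_o·A) = 1/(21.4×30.6) = 0.001527 K/W
R_total = 0.1191 K/W;  Q = ΔT/R_total = 35/0.1191 = 293.9 W
T_interface = T_inner − Q·ΣR(inner→interface) = 22 − 294×0.08488

T ≈ -2.95 °C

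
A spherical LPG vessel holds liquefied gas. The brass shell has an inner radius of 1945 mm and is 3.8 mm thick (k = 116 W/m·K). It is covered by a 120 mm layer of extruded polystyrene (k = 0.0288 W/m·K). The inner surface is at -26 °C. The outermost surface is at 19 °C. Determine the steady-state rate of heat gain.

Q ≈ 547 W

For a spherical shell R = (1/r₁ − 1/r₂)/(4πk); film R = 1/(h·4πr²). In series:
R_brass shell = (1/1.945 − 1/1.9488)/(4π×116) = 6.877×10^-7 K/W
R_extruded polystyrene = (1/1.9488 − 1/2.0688)/(4π×0.0288) = 0.08224 K/W
R_total = 0.08224 K/W
Q = ΔT/R_total = 45/0.08224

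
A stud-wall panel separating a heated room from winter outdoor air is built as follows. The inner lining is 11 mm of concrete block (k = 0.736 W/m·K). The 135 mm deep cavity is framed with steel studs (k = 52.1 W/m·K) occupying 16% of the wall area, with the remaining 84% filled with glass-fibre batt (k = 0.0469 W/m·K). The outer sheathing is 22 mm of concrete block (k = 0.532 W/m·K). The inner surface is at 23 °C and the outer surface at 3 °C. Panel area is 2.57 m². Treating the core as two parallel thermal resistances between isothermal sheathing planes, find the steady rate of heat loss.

Q ≈ 710 W

Sheathing layers in series; stud and cavity paths in parallel between them.
R_inner = 0.011/(0.736×2.57) = 0.005815 K/W
R_stud  = 0.135/(52.1×0.16×2.57) = 0.006301 K/W
R_cav   = 0.135/(0.0469×0.84×2.57) = 1.333 K/W
1/R_core = 1/R_stud + 1/R_cav → R_core = 0.006272 K/W
R_outer = 0.022/(0.532×2.57) = 0.01609 K/W
R_total = 0.02818 K/W
Q = ΔT/R_total = 20/0.02818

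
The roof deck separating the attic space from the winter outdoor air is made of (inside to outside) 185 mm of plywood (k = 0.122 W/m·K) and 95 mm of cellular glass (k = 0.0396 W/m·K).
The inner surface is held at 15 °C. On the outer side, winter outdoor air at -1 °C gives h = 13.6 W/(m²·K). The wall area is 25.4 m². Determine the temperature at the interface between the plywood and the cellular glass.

T ≈ 8.92 °C

Treating each layer as a thermal resistance in series:
R_plywood = L/(kA) = 0.185/(0.122×25.4) = 0.0597 K/W
R_cellular glass = L/(kA) = 0.095/(0.0396×25.4) = 0.09445 K/W
R_outer film = 1/(h_o·A) = 1/(13.6×25.4) = 0.002895 K/W
R_total = 0.157 K/W;  Q = ΔT/R_total = 16/0.157 = 101.9 W
T_interface = T_inner − Q·ΣR(inner→interface) = 15 − 102×0.0597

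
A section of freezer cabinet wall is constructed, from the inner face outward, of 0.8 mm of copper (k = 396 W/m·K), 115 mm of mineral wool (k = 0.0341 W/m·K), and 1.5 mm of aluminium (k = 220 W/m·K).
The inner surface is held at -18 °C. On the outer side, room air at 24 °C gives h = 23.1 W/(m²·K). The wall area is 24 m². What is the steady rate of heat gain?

Q ≈ 295 W

Using the resistance-network approach (series):
R_copper = L/(kA) = 0.0008/(396×24) = 8.418×10^-8 K/W
R_mineral wool = L/(kA) = 0.115/(0.0341×24) = 0.1405 K/W
R_aluminium = L/(kA) = 0.0015/(220×24) = 2.841×10^-7 K/W
R_outer film = 1/(h_o·A) = 1/(23.1×24) = 0.001804 K/W
R_total = 0.1423 K/W
Q = ΔT / R_total = 42 / 0.1423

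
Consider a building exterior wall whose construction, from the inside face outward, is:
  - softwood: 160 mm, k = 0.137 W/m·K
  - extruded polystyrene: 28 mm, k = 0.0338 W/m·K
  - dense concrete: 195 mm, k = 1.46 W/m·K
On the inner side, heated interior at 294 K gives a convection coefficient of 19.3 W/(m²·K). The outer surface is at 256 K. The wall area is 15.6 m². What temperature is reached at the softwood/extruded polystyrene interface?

Model the wall as resistances in series:
R_inner film = 1/(h_i·A) = 1/(19.3×15.6) = 0.003321 K/W
R_softwood = L/(kA) = 0.16/(0.137×15.6) = 0.07486 K/W
R_extruded polystyrene = L/(kA) = 0.028/(0.0338×15.6) = 0.0531 K/W
R_dense concrete = L/(kA) = 0.195/(1.46×15.6) = 0.008562 K/W
R_total = 0.1399 K/W;  Q = ΔT/R_total = 38/0.1399 = 271.7 W
T_interface = T_inner − Q·ΣR(inner→interface) = 294 − 272×0.07819

T ≈ 273 K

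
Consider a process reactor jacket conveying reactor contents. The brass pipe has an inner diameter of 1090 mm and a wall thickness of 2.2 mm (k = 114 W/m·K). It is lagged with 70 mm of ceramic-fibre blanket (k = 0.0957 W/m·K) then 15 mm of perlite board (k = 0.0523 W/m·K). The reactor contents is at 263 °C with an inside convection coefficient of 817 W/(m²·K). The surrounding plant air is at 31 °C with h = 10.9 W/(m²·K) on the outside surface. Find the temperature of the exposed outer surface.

Cylindrical conduction, so R = ln(r₂/r₁)/(2πkL) per layer, in series:
R_inner film = 1/(h_i·2πr₁L) = 1/(817×2π×0.545×1) = 3.574×10^-4 K/W
R_brass pipe wall = ln(547.2/545)/(2π×114×1) = 5.624×10^-6 K/W
R_ceramic-fibre blanket = ln(617.2/547.2)/(2π×0.0957×1) = 0.2002 K/W
R_perlite board = ln(632.2/617.2)/(2π×0.0523×1) = 0.07307 K/W
R_outer film = 1/(h_o·2πr_oL) = 1/(10.9×2π×0.6322×1) = 0.0231 K/W
R_total = 0.2967 K/W
Q = ΔT/R_total = 232/0.2967
Q = 782 W/m
T_interface = T_inner − Q·ΣR(inner→interface) = 263 − 782×0.2736

T ≈ 49.1 °C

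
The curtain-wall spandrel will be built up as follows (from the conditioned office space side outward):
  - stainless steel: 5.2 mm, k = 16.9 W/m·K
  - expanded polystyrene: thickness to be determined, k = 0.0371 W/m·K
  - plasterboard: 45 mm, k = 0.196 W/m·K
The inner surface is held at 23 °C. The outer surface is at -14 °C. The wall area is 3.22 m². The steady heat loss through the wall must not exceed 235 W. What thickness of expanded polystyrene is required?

Treating each layer as a thermal resistance in series:
R_stainless steel = L/(kA) = 0.0052/(16.9×3.22) = 9.556×10^-5 K/W
R_plasterboard = L/(kA) = 0.045/(0.196×3.22) = 0.0713 K/W
Sum of the known resistances R_other = 0.0714 K/W
Required total resistance R_tot = ΔT/Q_allow = 37/235 = 0.1574 K/W
R_expanded polystyrene = R_tot − R_other = 0.08605 K/W
L = R·k·A = 0.08605×0.0371×3.22

L ≈ 10.3 mm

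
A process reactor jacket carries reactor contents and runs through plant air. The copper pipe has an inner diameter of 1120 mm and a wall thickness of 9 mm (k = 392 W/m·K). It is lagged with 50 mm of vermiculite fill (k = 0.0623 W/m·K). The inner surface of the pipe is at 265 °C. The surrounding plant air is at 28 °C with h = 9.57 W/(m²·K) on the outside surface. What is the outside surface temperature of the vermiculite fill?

Treating each annulus and film as a series resistance:
R_copper pipe wall = ln(569/560)/(2π×392×1) = 6.473×10^-6 K/W
R_vermiculite fill = ln(619/569)/(2π×0.0623×1) = 0.2152 K/W
R_outer film = 1/(h_o·2πr_oL) = 1/(9.57×2π×0.619×1) = 0.02687 K/W
R_total = 0.242 K/W
Q = ΔT/R_total = 237/0.242
Q = 979 W/m
T_interface = T_inner − Q·ΣR(inner→interface) = 265 − 979×0.2152

T ≈ 54.3 °C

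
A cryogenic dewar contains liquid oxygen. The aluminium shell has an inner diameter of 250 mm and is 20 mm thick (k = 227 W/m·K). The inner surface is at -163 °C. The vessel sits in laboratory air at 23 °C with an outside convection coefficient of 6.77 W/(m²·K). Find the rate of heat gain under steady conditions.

Q ≈ 332 W

Radial (spherical) resistances in series:
R_aluminium shell = (1/0.125 − 1/0.145)/(4π×227) = 3.868×10^-4 K/W
R_outer film = 1/(h·4πr_o²) = 1/(6.77×4π×0.145²) = 0.5591 K/W
R_total = 0.5595 K/W
Q = ΔT/R_total = 186/0.5595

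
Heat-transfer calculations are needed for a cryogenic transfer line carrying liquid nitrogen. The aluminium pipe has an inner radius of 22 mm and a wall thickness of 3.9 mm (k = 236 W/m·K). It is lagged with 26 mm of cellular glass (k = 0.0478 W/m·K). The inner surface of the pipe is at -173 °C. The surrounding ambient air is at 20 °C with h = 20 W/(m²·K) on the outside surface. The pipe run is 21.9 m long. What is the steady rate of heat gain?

Radial resistances (cylindrical: R_cond = ln(r_o/r_i)/(2πkL), R_conv = 1/(h·2πrL)):
R_aluminium pipe wall = ln(25.9/22)/(2π×236×21.9) = 5.026×10^-6 K/W
R_cellular glass = ln(51.9/25.9)/(2π×0.0478×21.9) = 0.1057 K/W
R_outer film = 1/(h_o·2πr_oL) = 1/(20×2π×0.0519×21.9) = 0.007001 K/W
R_total = 0.1127 K/W
Q = ΔT/R_total = 193/0.1127

Q ≈ 1710 W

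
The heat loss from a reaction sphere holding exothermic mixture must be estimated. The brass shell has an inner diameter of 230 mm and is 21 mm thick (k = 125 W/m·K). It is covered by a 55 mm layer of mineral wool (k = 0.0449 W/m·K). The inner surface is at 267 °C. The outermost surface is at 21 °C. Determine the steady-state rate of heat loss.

Q ≈ 65.5 W

Each spherical layer contributes R = (1/r_i − 1/r_o)/(4πk):
R_brass shell = (1/0.115 − 1/0.136)/(4π×125) = 8.548×10^-4 K/W
R_mineral wool = (1/0.136 − 1/0.191)/(4π×0.0449) = 3.753 K/W
R_total = 3.753 K/W
Q = ΔT/R_total = 246/3.753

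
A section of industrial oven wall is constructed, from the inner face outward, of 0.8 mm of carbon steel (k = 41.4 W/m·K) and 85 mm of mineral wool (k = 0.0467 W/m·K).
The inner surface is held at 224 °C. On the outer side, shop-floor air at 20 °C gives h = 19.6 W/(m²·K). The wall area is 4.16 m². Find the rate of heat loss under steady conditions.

Model the wall as resistances in series:
R_carbon steel = L/(kA) = 0.0008/(41.4×4.16) = 4.645×10^-6 K/W
R_mineral wool = L/(kA) = 0.085/(0.0467×4.16) = 0.4375 K/W
R_outer film = 1/(h_o·A) = 1/(19.6×4.16) = 0.01226 K/W
R_total = 0.4498 K/W
Q = ΔT / R_total = 204 / 0.4498

Q ≈ 454 W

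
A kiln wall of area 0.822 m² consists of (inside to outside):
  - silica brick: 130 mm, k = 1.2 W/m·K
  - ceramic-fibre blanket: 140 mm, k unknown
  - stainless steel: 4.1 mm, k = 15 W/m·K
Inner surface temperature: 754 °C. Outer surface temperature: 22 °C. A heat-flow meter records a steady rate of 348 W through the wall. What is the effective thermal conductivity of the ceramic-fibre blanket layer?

Using the resistance-network approach (series):
R_silica brick = L/(kA) = 0.13/(1.2×0.822) = 0.1318 K/W
R_stainless steel = L/(kA) = 0.0041/(15×0.822) = 3.325×10^-4 K/W
Sum of known resistances R_other = 0.1321 K/W
Total R = ΔT/Q = 732/348 = 2.103 K/W
R_ceramic-fibre blanket = R_total − R_other = 1.971 K/W
k = L/(R·A) = 0.14/(1.971×0.822)

k ≈ 0.0864 W/(m·K)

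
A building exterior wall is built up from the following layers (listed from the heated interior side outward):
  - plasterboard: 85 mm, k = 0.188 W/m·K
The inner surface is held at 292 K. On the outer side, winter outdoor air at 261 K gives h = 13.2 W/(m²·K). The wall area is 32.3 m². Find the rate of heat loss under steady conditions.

Using the resistance-network approach (series):
R_plasterboard = L/(kA) = 0.085/(0.188×32.3) = 0.014 K/W
R_outer film = 1/(h_o·A) = 1/(13.2×32.3) = 0.002345 K/W
R_total = 0.01634 K/W
Q = ΔT / R_total = 31 / 0.01634

Q ≈ 1900 W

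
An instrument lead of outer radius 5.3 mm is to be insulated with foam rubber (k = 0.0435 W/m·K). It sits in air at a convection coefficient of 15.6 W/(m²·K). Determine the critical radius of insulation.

For a cylinder r_cr = k/h = 0.0435/15.6
r_cr = 2.79 mm; since the bare radius (5.3 mm) is above r_cr, any added insulation will reduce heat loss.

r_cr ≈ 2.79 mm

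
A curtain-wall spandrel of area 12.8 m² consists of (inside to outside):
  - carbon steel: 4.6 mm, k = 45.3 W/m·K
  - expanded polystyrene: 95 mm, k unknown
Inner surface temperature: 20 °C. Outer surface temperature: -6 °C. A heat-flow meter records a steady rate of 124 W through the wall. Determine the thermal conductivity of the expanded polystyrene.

Treating each layer as a thermal resistance in series:
R_carbon steel = L/(kA) = 0.0046/(45.3×12.8) = 7.933×10^-6 K/W
Sum of known resistances R_other = 7.933×10^-6 K/W
Total R = ΔT/Q = 26/124 = 0.2097 K/W
R_expanded polystyrene = R_total − R_other = 0.2097 K/W
k = L/(R·A) = 0.095/(0.2097×12.8)

k ≈ 0.0354 W/(m·K)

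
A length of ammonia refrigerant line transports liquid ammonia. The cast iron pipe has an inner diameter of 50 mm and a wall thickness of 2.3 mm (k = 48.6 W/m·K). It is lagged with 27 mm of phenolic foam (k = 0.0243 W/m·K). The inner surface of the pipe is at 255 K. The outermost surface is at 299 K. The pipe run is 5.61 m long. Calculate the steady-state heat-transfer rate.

Per-layer cylindrical resistances, series-summed:
R_cast iron pipe wall = ln(27.3/25)/(2π×48.6×5.61) = 5.138×10^-5 K/W
R_phenolic foam = ln(54.3/27.3)/(2π×0.0243×5.61) = 0.8028 K/W
R_total = 0.8029 K/W
Q = ΔT/R_total = 44/0.8029

Q ≈ 54.8 W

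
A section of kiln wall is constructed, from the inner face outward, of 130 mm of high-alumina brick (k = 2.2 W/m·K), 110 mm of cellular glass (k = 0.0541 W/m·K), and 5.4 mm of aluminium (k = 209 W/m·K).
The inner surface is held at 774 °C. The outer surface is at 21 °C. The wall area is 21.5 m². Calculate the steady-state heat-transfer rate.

Q ≈ 7740 W

Treating each layer as a thermal resistance in series:
R_high-alumina brick = L/(kA) = 0.13/(2.2×21.5) = 0.002748 K/W
R_cellular glass = L/(kA) = 0.11/(0.0541×21.5) = 0.09457 K/W
R_aluminium = L/(kA) = 0.0054/(209×21.5) = 1.202×10^-6 K/W
R_total = 0.09732 K/W
Q = ΔT / R_total = 753 / 0.09732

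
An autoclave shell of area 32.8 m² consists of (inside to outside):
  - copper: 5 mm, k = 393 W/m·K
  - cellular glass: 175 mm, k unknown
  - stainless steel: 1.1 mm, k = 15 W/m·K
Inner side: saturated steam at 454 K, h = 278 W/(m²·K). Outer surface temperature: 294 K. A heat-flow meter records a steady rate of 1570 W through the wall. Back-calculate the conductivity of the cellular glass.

Series thermal resistances:
R_inner film = 1/(h_i·A) = 1/(278×32.8) = 1.097×10^-4 K/W
R_copper = L/(kA) = 0.005/(393×32.8) = 3.879×10^-7 K/W
R_stainless steel = L/(kA) = 0.0011/(15×32.8) = 2.236×10^-6 K/W
Sum of known resistances R_other = 1.123×10^-4 K/W
Total R = ΔT/Q = 160/1570 = 0.1019 K/W
R_cellular glass = R_total − R_other = 0.1018 K/W
k = L/(R·A) = 0.175/(0.1018×32.8)

k ≈ 0.0524 W/(m·K)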